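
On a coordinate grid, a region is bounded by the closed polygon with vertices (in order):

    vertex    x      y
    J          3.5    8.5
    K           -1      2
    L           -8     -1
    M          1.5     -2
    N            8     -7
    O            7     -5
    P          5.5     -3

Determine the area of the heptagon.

64.125

Apply the shoelace formula: 2A = Σ (x_i·y_{i+1} − x_{i+1}·y_i), indices taken mod 7.
Σ = (15.5) + (17) + (17.5) + (5.5) + (9) + (6.5) + (57.25) = 128.25
Area = |Σ|/2 = 64.125.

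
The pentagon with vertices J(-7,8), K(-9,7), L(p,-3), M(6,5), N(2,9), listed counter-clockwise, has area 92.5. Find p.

3

The doubled signed area Σ (x_i y_{i+1} − x_{i+1} y_i) is linear in p.
With p=0 it equals 191; the coefficient of p is -2 (from the two edges through L).
So -2·p + 191 = 2·92.5 = 185 ⇒ p = 3.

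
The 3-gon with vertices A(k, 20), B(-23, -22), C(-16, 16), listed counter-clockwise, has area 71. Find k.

-19

Write out the shoelace sum; only the two edges meeting at A involve k:
2·Area = [((-16)·20 − k·16) + (k·(-22) − (-23)·20)] + -720
       = -38·k + -580 = 142
⇒ k = -19.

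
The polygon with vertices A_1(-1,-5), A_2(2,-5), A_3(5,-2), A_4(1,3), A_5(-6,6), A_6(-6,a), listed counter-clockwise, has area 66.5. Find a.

2

The doubled signed area Σ (x_i y_{i+1} − x_{i+1} y_i) is linear in a.
With a=0 it equals 143; the coefficient of a is -5 (from the two edges through A_6).
So -5·a + 143 = 2·66.5 = 133 ⇒ a = 2.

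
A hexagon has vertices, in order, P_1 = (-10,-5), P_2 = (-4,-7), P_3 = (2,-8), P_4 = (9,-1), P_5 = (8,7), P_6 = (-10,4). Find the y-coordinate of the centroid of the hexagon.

Apply Gauss's area formula. First the cross-terms c_i = x_i·y_{i+1} − x_{i+1}·y_i:
  50, 46, 70, 71, 102, 90  ⇒  2A = 429, A = 214.5.
Then Σ (y_i + y_{i+1})·c_i = -462, so ȳ = -462 / (6·214.5) = -14/39.

-14/39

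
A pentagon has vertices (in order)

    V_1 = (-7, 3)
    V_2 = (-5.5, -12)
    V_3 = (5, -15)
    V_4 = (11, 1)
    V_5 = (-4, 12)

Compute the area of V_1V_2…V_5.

Cross-terms: 100.5, 142.5, 170, 136, 72  ⇒  Σ = 621
Area = |Σ|/2 = 310.5.

310.5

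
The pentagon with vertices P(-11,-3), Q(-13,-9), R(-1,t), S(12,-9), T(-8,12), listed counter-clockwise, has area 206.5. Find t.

-5

Write out the shoelace sum; only the two edges meeting at R involve t:
2·Area = [((-13)·t − (-1)·(-9)) + ((-1)·(-9) − 12·t)] + 288
       = -25·t + 288 = 413
⇒ t = -5.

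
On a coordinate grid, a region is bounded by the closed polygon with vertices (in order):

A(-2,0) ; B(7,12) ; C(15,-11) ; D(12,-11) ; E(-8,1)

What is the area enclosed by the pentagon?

194

Apply the shoelace (surveyor's) formula: 2A = Σ (x_i·y_{i+1} − x_{i+1}·y_i), indices taken mod 5.
Σ = (-24) + (-257) + (-33) + (-76) + (2) = -388
Area = |Σ|/2 = 194.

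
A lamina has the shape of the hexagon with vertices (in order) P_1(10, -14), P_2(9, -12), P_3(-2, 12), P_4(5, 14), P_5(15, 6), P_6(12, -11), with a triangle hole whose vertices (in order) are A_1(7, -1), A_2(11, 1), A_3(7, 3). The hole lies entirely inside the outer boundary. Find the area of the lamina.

228.5

Outer boundary:
Σ = (6) + (84) + (-88) + (-180) + (-237) + (-58) = -473
Area = |Σ|/2 = 236.5.
Hole:
Apply Gauss's area formula: 2A = Σ (x_i·y_{i+1} − x_{i+1}·y_i), indices taken mod 3.
Cross-terms: 18, 26, -28  ⇒  Σ = 16
Area = |Σ|/2 = 8.
Net area = 236.5 − 8 = 228.5.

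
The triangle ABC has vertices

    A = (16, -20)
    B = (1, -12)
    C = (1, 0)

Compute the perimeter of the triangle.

54

|AB| = √((-15)² + (8)²) = √289 = 17
|BC| = √((0)² + (12)²) = √144 = 12
|CA| = √((15)² + (-20)²) = √625 = 25
Perimeter = 17 + 12 + 25 = 54.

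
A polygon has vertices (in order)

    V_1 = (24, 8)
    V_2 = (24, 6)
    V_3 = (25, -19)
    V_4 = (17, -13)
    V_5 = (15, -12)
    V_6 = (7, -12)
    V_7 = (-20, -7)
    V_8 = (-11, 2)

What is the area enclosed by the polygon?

651.5

Apply the shoelace formula: 2A = Σ (x_i·y_{i+1} − x_{i+1}·y_i), indices taken mod 8.
Σ = (-48) + (-606) + (-2) + (-9) + (-96) + (-289) + (-117) + (-136) = -1303
Area = |Σ|/2 = 651.5.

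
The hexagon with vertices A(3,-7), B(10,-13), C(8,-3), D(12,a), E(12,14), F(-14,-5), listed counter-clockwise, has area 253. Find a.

Write out the shoelace sum; only the two edges meeting at D involve a:
2·Area = [(8·a − 12·(-3)) + (12·14 − 12·a)] + 354
       = -4·a + 558 = 506
⇒ a = 13.

13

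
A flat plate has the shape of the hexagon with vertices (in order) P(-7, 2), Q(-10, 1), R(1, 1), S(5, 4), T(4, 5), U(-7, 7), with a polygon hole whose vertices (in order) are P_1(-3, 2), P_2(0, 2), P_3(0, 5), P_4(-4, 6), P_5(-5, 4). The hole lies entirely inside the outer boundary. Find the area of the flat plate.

39

Outer boundary:
Cross-terms: 13, -11, -1, 9, 63, 35  ⇒  Σ = 108
Area = |Σ|/2 = 54.
Hole:
P_1→P_2: (-3)(2) − (0)(2) = -6
P_2→P_3: (0)(5) − (0)(2) = 0
P_3→P_4: (0)(6) − (-4)(5) = 20
P_4→P_5: (-4)(4) − (-5)(6) = 14
P_5→P_1: (-5)(2) − (-3)(4) = 2
Σ = 30
Area = |Σ|/2 = 15.
Net area = 54 − 15 = 39.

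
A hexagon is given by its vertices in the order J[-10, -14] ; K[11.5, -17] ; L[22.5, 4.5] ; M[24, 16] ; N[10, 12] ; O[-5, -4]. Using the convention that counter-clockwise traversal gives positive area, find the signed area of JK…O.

Apply the shoelace (surveyor's) formula: 2A = Σ (x_i·y_{i+1} − x_{i+1}·y_i), indices taken mod 6.
Σ = (331) + (434.25) + (252) + (128) + (20) + (30) = 1195.25
Signed area = Σ/2 = 597.625 (positive ⇒ counter-clockwise traversal).

597.625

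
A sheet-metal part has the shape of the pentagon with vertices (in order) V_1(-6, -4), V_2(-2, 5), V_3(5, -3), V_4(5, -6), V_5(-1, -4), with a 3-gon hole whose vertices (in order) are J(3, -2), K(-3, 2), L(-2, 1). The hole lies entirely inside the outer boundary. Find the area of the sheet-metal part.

Outer boundary:
V_1→V_2: (-6)(5) − (-2)(-4) = -38
V_2→V_3: (-2)(-3) − (5)(5) = -19
V_3→V_4: (5)(-6) − (5)(-3) = -15
V_4→V_5: (5)(-4) − (-1)(-6) = -26
V_5→V_1: (-1)(-4) − (-6)(-4) = -20
Σ = -118
Area = |Σ|/2 = 59.
Hole:
Cross-terms: 0, 1, 1  ⇒  Σ = 2
Area = |Σ|/2 = 1.
Net area = 59 − 1 = 58.

58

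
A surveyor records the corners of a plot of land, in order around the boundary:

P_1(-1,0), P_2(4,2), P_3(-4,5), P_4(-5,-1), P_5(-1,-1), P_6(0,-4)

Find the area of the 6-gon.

29.5

Apply the surveyor's formula: 2A = Σ (x_i·y_{i+1} − x_{i+1}·y_i), indices taken mod 6.
Cross-terms: -2, 28, 29, 4, 4, -4  ⇒  Σ = 59
Area = |Σ|/2 = 29.5.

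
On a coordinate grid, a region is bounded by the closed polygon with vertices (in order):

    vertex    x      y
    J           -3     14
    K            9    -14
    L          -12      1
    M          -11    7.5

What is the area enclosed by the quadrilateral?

Apply Gauss's area formula: 2A = Σ (x_i·y_{i+1} − x_{i+1}·y_i), indices taken mod 4.
Σ = (-84) + (-159) + (-79) + (-131.5) = -453.5
Area = |Σ|/2 = 226.75.

226.75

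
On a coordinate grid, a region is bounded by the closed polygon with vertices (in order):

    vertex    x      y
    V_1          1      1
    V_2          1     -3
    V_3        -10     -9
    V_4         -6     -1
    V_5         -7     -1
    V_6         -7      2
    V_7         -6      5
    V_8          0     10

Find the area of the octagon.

101

Apply the shoelace (surveyor's) formula: 2A = Σ (x_i·y_{i+1} − x_{i+1}·y_i), indices taken mod 8.
V_1→V_2: (1)(-3) − (1)(1) = -4
V_2→V_3: (1)(-9) − (-10)(-3) = -39
V_3→V_4: (-10)(-1) − (-6)(-9) = -44
V_4→V_5: (-6)(-1) − (-7)(-1) = -1
V_5→V_6: (-7)(2) − (-7)(-1) = -21
V_6→V_7: (-7)(5) − (-6)(2) = -23
V_7→V_8: (-6)(10) − (0)(5) = -60
V_8→V_1: (0)(1) − (1)(10) = -10
Σ = -202
Area = |Σ|/2 = 101.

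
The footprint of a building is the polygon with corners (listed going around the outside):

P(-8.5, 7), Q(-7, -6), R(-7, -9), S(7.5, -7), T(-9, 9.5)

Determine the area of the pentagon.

Apply the shoelace formula: 2A = Σ (x_i·y_{i+1} − x_{i+1}·y_i), indices taken mod 5.
Σ = (100) + (21) + (116.5) + (8.25) + (17.75) = 263.5
Area = |Σ|/2 = 131.75.

131.75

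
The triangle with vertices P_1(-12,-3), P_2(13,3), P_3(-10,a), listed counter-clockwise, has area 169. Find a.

11

Write out the shoelace sum; only the two edges meeting at P_3 involve a:
2·Area = [(13·a − (-10)·3) + ((-10)·(-3) − (-12)·a)] + 3
       = 25·a + 63 = 338
⇒ a = 11.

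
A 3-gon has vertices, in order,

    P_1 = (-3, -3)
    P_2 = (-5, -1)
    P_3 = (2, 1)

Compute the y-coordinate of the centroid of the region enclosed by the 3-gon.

-1

Apply the surveyor's formula. First the cross-terms c_i = x_i·y_{i+1} − x_{i+1}·y_i:
  -12, -3, -3  ⇒  2A = -18, A = -9.
Then Σ (y_i + y_{i+1})·c_i = 54, so ȳ = 54 / (6·(-9)) = -1.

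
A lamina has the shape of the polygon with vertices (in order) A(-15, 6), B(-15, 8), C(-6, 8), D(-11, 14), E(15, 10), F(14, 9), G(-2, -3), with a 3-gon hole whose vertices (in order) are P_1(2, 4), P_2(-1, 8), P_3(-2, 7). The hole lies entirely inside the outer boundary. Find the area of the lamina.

248.5

Outer boundary:
Cross-terms: -30, -72, 4, -320, -5, -24, -57  ⇒  Σ = -504
Area = |Σ|/2 = 252.
Hole:
Apply Gauss's area formula: 2A = Σ (x_i·y_{i+1} − x_{i+1}·y_i), indices taken mod 3.
P_1→P_2: (2)(8) − (-1)(4) = 20
P_2→P_3: (-1)(7) − (-2)(8) = 9
P_3→P_1: (-2)(4) − (2)(7) = -22
Σ = 7
Area = |Σ|/2 = 3.5.
Net area = 252 − 3.5 = 248.5.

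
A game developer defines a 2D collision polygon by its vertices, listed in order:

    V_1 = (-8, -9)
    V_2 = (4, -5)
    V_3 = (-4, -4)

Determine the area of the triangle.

22

Apply the surveyor's formula: 2A = Σ (x_i·y_{i+1} − x_{i+1}·y_i), indices taken mod 3.
Σ = (76) + (-36) + (4) = 44
Area = |Σ|/2 = 22.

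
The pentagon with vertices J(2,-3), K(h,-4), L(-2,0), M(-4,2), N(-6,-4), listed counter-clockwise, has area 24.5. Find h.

The doubled signed area Σ (x_i y_{i+1} − x_{i+1} y_i) is linear in h.
With h=0 it equals 34; the coefficient of h is 3 (from the two edges through K).
So 3·h + 34 = 2·24.5 = 49 ⇒ h = 5.

5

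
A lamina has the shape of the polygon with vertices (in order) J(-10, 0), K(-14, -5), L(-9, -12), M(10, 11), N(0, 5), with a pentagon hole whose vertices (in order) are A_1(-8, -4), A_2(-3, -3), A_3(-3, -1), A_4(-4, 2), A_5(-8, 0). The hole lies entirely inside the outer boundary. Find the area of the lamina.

125

Outer boundary:
Apply the surveyor's formula: 2A = Σ (x_i·y_{i+1} − x_{i+1}·y_i), indices taken mod 5.
Σ = (50) + (123) + (21) + (50) + (50) = 294
Area = |Σ|/2 = 147.
Hole:
Σ = (12) + (-6) + (-10) + (16) + (32) = 44
Area = |Σ|/2 = 22.
Net area = 147 − 22 = 125.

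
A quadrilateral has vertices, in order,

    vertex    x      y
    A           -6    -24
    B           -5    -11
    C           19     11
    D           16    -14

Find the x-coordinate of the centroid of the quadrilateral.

580/81

Apply the shoelace (surveyor's) formula. First the cross-terms c_i = x_i·y_{i+1} − x_{i+1}·y_i:
  -54, 154, -442, -468  ⇒  2A = -810, A = -405.
Then Σ (x_i + x_{i+1})·c_i = -17400, so x̄ = -17400 / (6·(-405)) = 580/81.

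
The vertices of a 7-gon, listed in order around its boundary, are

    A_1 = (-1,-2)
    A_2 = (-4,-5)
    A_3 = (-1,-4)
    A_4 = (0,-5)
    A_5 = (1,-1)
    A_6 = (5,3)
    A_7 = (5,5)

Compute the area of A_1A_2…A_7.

15.5

Apply the surveyor's formula: 2A = Σ (x_i·y_{i+1} − x_{i+1}·y_i), indices taken mod 7.
A_1→A_2: (-1)(-5) − (-4)(-2) = -3
A_2→A_3: (-4)(-4) − (-1)(-5) = 11
A_3→A_4: (-1)(-5) − (0)(-4) = 5
A_4→A_5: (0)(-1) − (1)(-5) = 5
A_5→A_6: (1)(3) − (5)(-1) = 8
A_6→A_7: (5)(5) − (5)(3) = 10
A_7→A_1: (5)(-2) − (-1)(5) = -5
Σ = 31
Area = |Σ|/2 = 15.5.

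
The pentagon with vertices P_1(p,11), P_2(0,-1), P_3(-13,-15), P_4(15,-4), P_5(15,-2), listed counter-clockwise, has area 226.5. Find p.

Write out the shoelace sum; only the two edges meeting at P_1 involve p:
2·Area = [(15·11 − p·(-2)) + (p·(-1) − 0·11)] + 294
       = 1·p + 459 = 453
⇒ p = -6.

-6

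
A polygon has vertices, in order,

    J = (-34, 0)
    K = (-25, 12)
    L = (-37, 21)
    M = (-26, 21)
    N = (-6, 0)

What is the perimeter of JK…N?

98

|JK| = √((9)² + (12)²) = √225 = 15
|KL| = √((-12)² + (9)²) = √225 = 15
|LM| = √((11)² + (0)²) = √121 = 11
|MN| = √((20)² + (-21)²) = √841 = 29
|NJ| = √((-28)² + (0)²) = √784 = 28
Perimeter = 15 + 15 + 11 + 29 + 28 = 98.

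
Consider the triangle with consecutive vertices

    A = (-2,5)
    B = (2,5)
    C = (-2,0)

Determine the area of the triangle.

10

Apply the shoelace (surveyor's) formula: 2A = Σ (x_i·y_{i+1} − x_{i+1}·y_i), indices taken mod 3.
Σ = (-20) + (10) + (-10) = -20
Area = |Σ|/2 = 10.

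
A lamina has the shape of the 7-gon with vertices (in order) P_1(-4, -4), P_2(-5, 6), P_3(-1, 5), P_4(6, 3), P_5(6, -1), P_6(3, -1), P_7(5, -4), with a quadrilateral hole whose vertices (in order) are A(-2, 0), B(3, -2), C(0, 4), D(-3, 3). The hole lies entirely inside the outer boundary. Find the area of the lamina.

Outer boundary:
Apply the shoelace (surveyor's) formula: 2A = Σ (x_i·y_{i+1} − x_{i+1}·y_i), indices taken mod 7.
Cross-terms: -44, -19, -33, -24, -3, -7, -36  ⇒  Σ = -166
Area = |Σ|/2 = 83.
Hole:
A→B: (-2)(-2) − (3)(0) = 4
B→C: (3)(4) − (0)(-2) = 12
C→D: (0)(3) − (-3)(4) = 12
D→A: (-3)(0) − (-2)(3) = 6
Σ = 34
Area = |Σ|/2 = 17.
Net area = 83 − 17 = 66.

66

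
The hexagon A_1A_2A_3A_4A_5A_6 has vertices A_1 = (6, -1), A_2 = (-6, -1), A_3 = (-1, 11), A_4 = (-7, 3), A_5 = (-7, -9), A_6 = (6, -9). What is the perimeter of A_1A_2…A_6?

|A_1A_2| = √((-12)² + (0)²) = √144 = 12
|A_2A_3| = √((5)² + (12)²) = √169 = 13
|A_3A_4| = √((-6)² + (-8)²) = √100 = 10
|A_4A_5| = √((0)² + (-12)²) = √144 = 12
|A_5A_6| = √((13)² + (0)²) = √169 = 13
|A_6A_1| = √((0)² + (8)²) = √64 = 8
Perimeter = 12 + 13 + 10 + 12 + 13 + 8 = 68.

68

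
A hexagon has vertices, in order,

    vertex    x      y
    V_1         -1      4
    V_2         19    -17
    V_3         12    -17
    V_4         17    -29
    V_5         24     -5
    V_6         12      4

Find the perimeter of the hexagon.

|V_1V_2| = √((20)² + (-21)²) = √841 = 29
|V_2V_3| = √((-7)² + (0)²) = √49 = 7
|V_3V_4| = √((5)² + (-12)²) = √169 = 13
|V_4V_5| = √((7)² + (24)²) = √625 = 25
|V_5V_6| = √((-12)² + (9)²) = √225 = 15
|V_6V_1| = √((-13)² + (0)²) = √169 = 13
Perimeter = 29 + 7 + 13 + 25 + 15 + 13 = 102.

102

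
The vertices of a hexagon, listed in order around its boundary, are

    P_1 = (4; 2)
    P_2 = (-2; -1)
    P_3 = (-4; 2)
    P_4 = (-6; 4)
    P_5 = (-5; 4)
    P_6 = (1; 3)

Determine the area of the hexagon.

Σ = (0) + (-8) + (-4) + (-4) + (-19) + (-10) = -45
Area = |Σ|/2 = 22.5.

22.5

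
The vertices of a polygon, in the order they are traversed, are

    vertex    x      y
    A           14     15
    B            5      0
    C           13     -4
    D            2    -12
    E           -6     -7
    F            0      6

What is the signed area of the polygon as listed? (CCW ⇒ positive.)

-224.5

A→B: (14)(0) − (5)(15) = -75
B→C: (5)(-4) − (13)(0) = -20
C→D: (13)(-12) − (2)(-4) = -148
D→E: (2)(-7) − (-6)(-12) = -86
E→F: (-6)(6) − (0)(-7) = -36
F→A: (0)(15) − (14)(6) = -84
Σ = -449
Signed area = Σ/2 = -224.5 (negative ⇒ clockwise traversal).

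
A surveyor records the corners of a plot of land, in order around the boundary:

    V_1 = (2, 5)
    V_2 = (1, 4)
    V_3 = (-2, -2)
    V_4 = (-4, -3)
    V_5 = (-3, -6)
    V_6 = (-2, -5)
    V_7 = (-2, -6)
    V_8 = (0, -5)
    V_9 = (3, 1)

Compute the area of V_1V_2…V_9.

32.5

Apply the surveyor's formula: 2A = Σ (x_i·y_{i+1} − x_{i+1}·y_i), indices taken mod 9.
Σ = (3) + (6) + (-2) + (15) + (3) + (2) + (10) + (15) + (13) = 65
Area = |Σ|/2 = 32.5.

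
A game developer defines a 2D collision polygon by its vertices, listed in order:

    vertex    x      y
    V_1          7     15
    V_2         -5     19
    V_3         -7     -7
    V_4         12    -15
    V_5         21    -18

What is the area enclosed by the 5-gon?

Σ = (208) + (168) + (189) + (99) + (441) = 1105
Area = |Σ|/2 = 552.5.

552.5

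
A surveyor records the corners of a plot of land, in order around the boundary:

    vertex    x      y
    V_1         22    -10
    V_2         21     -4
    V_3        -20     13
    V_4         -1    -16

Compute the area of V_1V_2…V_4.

Apply the surveyor's formula: 2A = Σ (x_i·y_{i+1} − x_{i+1}·y_i), indices taken mod 4.
Σ = (122) + (193) + (333) + (362) = 1010
Area = |Σ|/2 = 505.

505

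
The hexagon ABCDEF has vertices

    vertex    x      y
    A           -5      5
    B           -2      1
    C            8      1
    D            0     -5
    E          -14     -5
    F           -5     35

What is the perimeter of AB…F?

110

|AB| = √((3)² + (-4)²) = √25 = 5
|BC| = √((10)² + (0)²) = √100 = 10
|CD| = √((-8)² + (-6)²) = √100 = 10
|DE| = √((-14)² + (0)²) = √196 = 14
|EF| = √((9)² + (40)²) = √1681 = 41
|FA| = √((0)² + (-30)²) = √900 = 30
Perimeter = 5 + 10 + 10 + 14 + 41 + 30 = 110.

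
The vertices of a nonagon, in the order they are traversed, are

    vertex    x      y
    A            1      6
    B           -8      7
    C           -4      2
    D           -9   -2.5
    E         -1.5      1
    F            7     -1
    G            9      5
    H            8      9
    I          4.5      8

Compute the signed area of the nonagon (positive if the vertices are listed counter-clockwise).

102.125

Apply the shoelace (surveyor's) formula: 2A = Σ (x_i·y_{i+1} − x_{i+1}·y_i), indices taken mod 9.
Cross-terms: 55, 12, 28, -12.75, -5.5, 44, 41, 23.5, 19  ⇒  Σ = 204.25
Signed area = Σ/2 = 102.125 (positive ⇒ counter-clockwise traversal).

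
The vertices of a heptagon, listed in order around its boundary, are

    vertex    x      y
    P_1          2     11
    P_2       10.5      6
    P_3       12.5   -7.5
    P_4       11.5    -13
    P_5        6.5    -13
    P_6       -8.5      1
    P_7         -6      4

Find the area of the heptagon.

302.25

Σ = (-103.5) + (-153.75) + (-76.25) + (-65) + (-104) + (-28) + (-74) = -604.5
Area = |Σ|/2 = 302.25.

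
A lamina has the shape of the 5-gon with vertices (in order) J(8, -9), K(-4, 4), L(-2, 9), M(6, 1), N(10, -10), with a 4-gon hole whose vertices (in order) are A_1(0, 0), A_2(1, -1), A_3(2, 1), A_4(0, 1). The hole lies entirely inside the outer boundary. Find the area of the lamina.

81.5

Outer boundary:
J→K: (8)(4) − (-4)(-9) = -4
K→L: (-4)(9) − (-2)(4) = -28
L→M: (-2)(1) − (6)(9) = -56
M→N: (6)(-10) − (10)(1) = -70
N→J: (10)(-9) − (8)(-10) = -10
Σ = -168
Area = |Σ|/2 = 84.
Hole:
Σ = (0) + (3) + (2) + (0) = 5
Area = |Σ|/2 = 2.5.
Net area = 84 − 2.5 = 81.5.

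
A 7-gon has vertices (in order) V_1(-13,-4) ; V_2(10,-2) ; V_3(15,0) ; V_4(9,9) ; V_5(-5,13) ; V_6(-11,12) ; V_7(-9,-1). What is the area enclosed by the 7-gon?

309

Apply the shoelace (surveyor's) formula: 2A = Σ (x_i·y_{i+1} − x_{i+1}·y_i), indices taken mod 7.
Cross-terms: 66, 30, 135, 162, 83, 119, 23  ⇒  Σ = 618
Area = |Σ|/2 = 309.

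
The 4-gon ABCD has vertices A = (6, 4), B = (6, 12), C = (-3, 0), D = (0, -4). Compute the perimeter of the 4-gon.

|AB| = √((0)² + (8)²) = √64 = 8
|BC| = √((-9)² + (-12)²) = √225 = 15
|CD| = √((3)² + (-4)²) = √25 = 5
|DA| = √((6)² + (8)²) = √100 = 10
Perimeter = 8 + 15 + 5 + 10 = 38.

38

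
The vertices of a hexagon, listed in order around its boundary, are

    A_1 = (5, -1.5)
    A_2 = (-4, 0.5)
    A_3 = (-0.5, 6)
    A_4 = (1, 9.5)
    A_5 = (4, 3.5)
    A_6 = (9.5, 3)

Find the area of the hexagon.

Apply the surveyor's formula: 2A = Σ (x_i·y_{i+1} − x_{i+1}·y_i), indices taken mod 6.
Σ = (-3.5) + (-23.75) + (-10.75) + (-34.5) + (-21.25) + (-29.25) = -123
Area = |Σ|/2 = 61.5.

61.5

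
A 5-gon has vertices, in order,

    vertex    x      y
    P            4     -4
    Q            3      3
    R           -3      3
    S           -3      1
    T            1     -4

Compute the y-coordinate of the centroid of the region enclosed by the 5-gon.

Apply Gauss's area formula. First the cross-terms c_i = x_i·y_{i+1} − x_{i+1}·y_i:
  24, 18, 6, 11, 12  ⇒  2A = 71, A = 35.5.
Then Σ (y_i + y_{i+1})·c_i = -21, so ȳ = -21 / (6·35.5) = -7/71.

-7/71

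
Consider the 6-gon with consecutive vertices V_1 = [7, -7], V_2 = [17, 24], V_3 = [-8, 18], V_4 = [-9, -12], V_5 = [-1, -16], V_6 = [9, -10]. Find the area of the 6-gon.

Apply the surveyor's formula: 2A = Σ (x_i·y_{i+1} − x_{i+1}·y_i), indices taken mod 6.
Σ = (287) + (498) + (258) + (132) + (154) + (7) = 1336
Area = |Σ|/2 = 668.

668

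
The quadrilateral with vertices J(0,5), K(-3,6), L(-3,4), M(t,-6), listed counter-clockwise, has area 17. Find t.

-5

The doubled signed area Σ (x_i y_{i+1} − x_{i+1} y_i) is linear in t.
With t=0 it equals 39; the coefficient of t is 1 (from the two edges through M).
So 1·t + 39 = 2·17 = 34 ⇒ t = -5.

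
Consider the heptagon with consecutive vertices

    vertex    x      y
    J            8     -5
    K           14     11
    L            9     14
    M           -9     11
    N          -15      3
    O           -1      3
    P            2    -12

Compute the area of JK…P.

Apply the shoelace (surveyor's) formula: 2A = Σ (x_i·y_{i+1} − x_{i+1}·y_i), indices taken mod 7.
Σ = (158) + (97) + (225) + (138) + (-42) + (6) + (86) = 668
Area = |Σ|/2 = 334.

334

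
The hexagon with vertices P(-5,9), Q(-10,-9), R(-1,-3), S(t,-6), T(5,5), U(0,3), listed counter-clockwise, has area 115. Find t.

1

Write out the shoelace sum; only the two edges meeting at S involve t:
2·Area = [((-1)·(-6) − t·(-3)) + (t·5 − 5·(-6))] + 186
       = 8·t + 222 = 230
⇒ t = 1.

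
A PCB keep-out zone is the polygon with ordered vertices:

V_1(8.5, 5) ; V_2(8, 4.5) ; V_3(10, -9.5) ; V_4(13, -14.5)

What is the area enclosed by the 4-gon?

Cross-terms: -1.75, -121, -21.5, 188.25  ⇒  Σ = 44
Area = |Σ|/2 = 22.

22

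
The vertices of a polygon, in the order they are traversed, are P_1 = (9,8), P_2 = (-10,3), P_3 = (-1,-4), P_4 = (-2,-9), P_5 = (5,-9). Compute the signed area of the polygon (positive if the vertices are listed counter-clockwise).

P_1→P_2: (9)(3) − (-10)(8) = 107
P_2→P_3: (-10)(-4) − (-1)(3) = 43
P_3→P_4: (-1)(-9) − (-2)(-4) = 1
P_4→P_5: (-2)(-9) − (5)(-9) = 63
P_5→P_1: (5)(8) − (9)(-9) = 121
Σ = 335
Signed area = Σ/2 = 167.5 (positive ⇒ counter-clockwise traversal).

167.5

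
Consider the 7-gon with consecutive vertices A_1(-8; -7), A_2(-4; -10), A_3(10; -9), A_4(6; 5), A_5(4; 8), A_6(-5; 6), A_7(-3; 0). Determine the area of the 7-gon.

211.5

A_1→A_2: (-8)(-10) − (-4)(-7) = 52
A_2→A_3: (-4)(-9) − (10)(-10) = 136
A_3→A_4: (10)(5) − (6)(-9) = 104
A_4→A_5: (6)(8) − (4)(5) = 28
A_5→A_6: (4)(6) − (-5)(8) = 64
A_6→A_7: (-5)(0) − (-3)(6) = 18
A_7→A_1: (-3)(-7) − (-8)(0) = 21
Σ = 423
Area = |Σ|/2 = 211.5.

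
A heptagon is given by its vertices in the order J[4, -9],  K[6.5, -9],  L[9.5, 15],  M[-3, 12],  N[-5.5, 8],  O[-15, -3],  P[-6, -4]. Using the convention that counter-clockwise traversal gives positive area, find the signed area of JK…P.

Σ = (22.5) + (183) + (159) + (42) + (136.5) + (42) + (70) = 655
Signed area = Σ/2 = 327.5 (positive ⇒ counter-clockwise traversal).

327.5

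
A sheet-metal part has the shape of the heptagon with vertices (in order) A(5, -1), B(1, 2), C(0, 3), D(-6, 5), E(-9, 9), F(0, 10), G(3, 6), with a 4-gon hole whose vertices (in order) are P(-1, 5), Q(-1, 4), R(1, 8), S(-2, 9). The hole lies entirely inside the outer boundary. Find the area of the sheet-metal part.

Outer boundary:
Apply Gauss's area formula: 2A = Σ (x_i·y_{i+1} − x_{i+1}·y_i), indices taken mod 7.
Cross-terms: 11, 3, 18, -9, -90, -30, -33  ⇒  Σ = -130
Area = |Σ|/2 = 65.
Hole:
Σ = (1) + (-12) + (25) + (-1) = 13
Area = |Σ|/2 = 6.5.
Net area = 65 − 6.5 = 58.5.

58.5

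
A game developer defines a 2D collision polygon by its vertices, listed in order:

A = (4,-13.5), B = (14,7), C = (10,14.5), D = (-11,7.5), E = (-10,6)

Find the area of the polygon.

352.25

Apply the shoelace formula: 2A = Σ (x_i·y_{i+1} − x_{i+1}·y_i), indices taken mod 5.
Σ = (217) + (133) + (234.5) + (9) + (111) = 704.5
Area = |Σ|/2 = 352.25.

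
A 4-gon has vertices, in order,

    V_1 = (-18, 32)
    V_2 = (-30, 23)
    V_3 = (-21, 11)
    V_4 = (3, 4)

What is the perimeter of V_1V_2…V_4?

90

|V_1V_2| = √((-12)² + (-9)²) = √225 = 15
|V_2V_3| = √((9)² + (-12)²) = √225 = 15
|V_3V_4| = √((24)² + (-7)²) = √625 = 25
|V_4V_1| = √((-21)² + (28)²) = √1225 = 35
Perimeter = 15 + 15 + 25 + 35 = 90.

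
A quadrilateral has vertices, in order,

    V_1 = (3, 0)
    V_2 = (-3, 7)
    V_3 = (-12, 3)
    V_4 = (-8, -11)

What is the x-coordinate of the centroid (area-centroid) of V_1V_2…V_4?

Apply Gauss's area formula. First the cross-terms c_i = x_i·y_{i+1} − x_{i+1}·y_i:
  21, 75, 156, 33  ⇒  2A = 285, A = 142.5.
Then Σ (x_i + x_{i+1})·c_i = -4410, so x̄ = -4410 / (6·142.5) = -98/19.

-98/19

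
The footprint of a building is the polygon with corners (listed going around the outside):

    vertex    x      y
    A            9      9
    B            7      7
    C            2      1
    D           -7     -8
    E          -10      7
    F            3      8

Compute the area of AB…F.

Apply Gauss's area formula: 2A = Σ (x_i·y_{i+1} − x_{i+1}·y_i), indices taken mod 6.
A→B: (9)(7) − (7)(9) = 0
B→C: (7)(1) − (2)(7) = -7
C→D: (2)(-8) − (-7)(1) = -9
D→E: (-7)(7) − (-10)(-8) = -129
E→F: (-10)(8) − (3)(7) = -101
F→A: (3)(9) − (9)(8) = -45
Σ = -291
Area = |Σ|/2 = 145.5.

145.5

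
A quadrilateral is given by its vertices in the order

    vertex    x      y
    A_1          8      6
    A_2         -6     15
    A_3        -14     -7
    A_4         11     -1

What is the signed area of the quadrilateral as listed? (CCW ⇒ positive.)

286.5

Cross-terms: 156, 252, 91, 74  ⇒  Σ = 573
Signed area = Σ/2 = 286.5 (positive ⇒ counter-clockwise traversal).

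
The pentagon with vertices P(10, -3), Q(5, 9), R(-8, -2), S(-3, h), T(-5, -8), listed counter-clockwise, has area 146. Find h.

-4

The doubled signed area Σ (x_i y_{i+1} − x_{i+1} y_i) is linear in h.
With h=0 it equals 280; the coefficient of h is -3 (from the two edges through S).
So -3·h + 280 = 2·146 = 292 ⇒ h = -4.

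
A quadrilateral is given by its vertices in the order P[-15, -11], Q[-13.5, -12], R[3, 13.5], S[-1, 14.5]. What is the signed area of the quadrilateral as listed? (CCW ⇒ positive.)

Apply Gauss's area formula: 2A = Σ (x_i·y_{i+1} − x_{i+1}·y_i), indices taken mod 4.
Cross-terms: 31.5, -146.25, 57, 228.5  ⇒  Σ = 170.75
Signed area = Σ/2 = 85.375 (positive ⇒ counter-clockwise traversal).

85.375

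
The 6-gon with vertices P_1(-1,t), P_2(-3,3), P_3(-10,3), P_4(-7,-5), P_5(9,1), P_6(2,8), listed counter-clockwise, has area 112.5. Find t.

4

The doubled signed area Σ (x_i y_{i+1} − x_{i+1} y_i) is linear in t.
With t=0 it equals 205; the coefficient of t is 5 (from the two edges through P_1).
So 5·t + 205 = 2·112.5 = 225 ⇒ t = 4.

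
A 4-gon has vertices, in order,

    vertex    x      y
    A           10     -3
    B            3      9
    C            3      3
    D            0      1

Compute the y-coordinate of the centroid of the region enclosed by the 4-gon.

Apply the shoelace (surveyor's) formula. First the cross-terms c_i = x_i·y_{i+1} − x_{i+1}·y_i:
  99, -18, 3, -10  ⇒  2A = 74, A = 37.
Then Σ (y_i + y_{i+1})·c_i = 410, so ȳ = 410 / (6·37) = 205/111.

205/111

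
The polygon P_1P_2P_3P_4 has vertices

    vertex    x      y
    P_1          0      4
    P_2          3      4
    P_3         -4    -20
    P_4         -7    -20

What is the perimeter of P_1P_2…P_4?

56

|P_1P_2| = √((3)² + (0)²) = √9 = 3
|P_2P_3| = √((-7)² + (-24)²) = √625 = 25
|P_3P_4| = √((-3)² + (0)²) = √9 = 3
|P_4P_1| = √((7)² + (24)²) = √625 = 25
Perimeter = 3 + 25 + 3 + 25 = 56.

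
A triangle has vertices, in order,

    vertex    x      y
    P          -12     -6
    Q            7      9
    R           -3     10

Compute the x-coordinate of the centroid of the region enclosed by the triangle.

-8/3

Apply Gauss's area formula. First the cross-terms c_i = x_i·y_{i+1} − x_{i+1}·y_i:
  -66, 97, 138  ⇒  2A = 169, A = 84.5.
Then Σ (x_i + x_{i+1})·c_i = -1352, so x̄ = -1352 / (6·84.5) = -8/3.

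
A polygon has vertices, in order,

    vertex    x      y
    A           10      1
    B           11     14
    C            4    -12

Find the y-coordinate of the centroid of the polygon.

1

Apply the shoelace (surveyor's) formula. First the cross-terms c_i = x_i·y_{i+1} − x_{i+1}·y_i:
  129, -188, 124  ⇒  2A = 65, A = 32.5.
Then Σ (y_i + y_{i+1})·c_i = 195, so ȳ = 195 / (6·32.5) = 1.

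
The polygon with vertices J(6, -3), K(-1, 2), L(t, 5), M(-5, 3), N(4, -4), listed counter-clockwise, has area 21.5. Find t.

The doubled signed area Σ (x_i y_{i+1} − x_{i+1} y_i) is linear in t.
With t=0 it equals 49; the coefficient of t is 1 (from the two edges through L).
So 1·t + 49 = 2·21.5 = 43 ⇒ t = -6.

-6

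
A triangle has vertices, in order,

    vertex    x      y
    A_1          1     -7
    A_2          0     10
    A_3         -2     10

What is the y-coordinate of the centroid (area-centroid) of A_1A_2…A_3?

13/3

Apply the shoelace formula. First the cross-terms c_i = x_i·y_{i+1} − x_{i+1}·y_i:
  10, 20, 4  ⇒  2A = 34, A = 17.
Then Σ (y_i + y_{i+1})·c_i = 442, so ȳ = 442 / (6·17) = 13/3.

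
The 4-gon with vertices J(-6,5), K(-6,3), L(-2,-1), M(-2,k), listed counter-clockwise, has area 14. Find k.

The doubled signed area Σ (x_i y_{i+1} − x_{i+1} y_i) is linear in k.
With k=0 it equals 12; the coefficient of k is 4 (from the two edges through M).
So 4·k + 12 = 2·14 = 28 ⇒ k = 4.

4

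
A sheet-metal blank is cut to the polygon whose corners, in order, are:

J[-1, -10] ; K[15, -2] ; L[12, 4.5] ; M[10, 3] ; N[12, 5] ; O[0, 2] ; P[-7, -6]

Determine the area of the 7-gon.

Σ = (152) + (91.5) + (-9) + (14) + (24) + (14) + (64) = 350.5
Area = |Σ|/2 = 175.25.

175.25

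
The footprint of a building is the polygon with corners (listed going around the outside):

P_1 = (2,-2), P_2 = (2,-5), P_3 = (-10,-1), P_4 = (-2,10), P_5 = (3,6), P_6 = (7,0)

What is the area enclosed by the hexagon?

Σ = (-6) + (-52) + (-102) + (-42) + (-42) + (-14) = -258
Area = |Σ|/2 = 129.

129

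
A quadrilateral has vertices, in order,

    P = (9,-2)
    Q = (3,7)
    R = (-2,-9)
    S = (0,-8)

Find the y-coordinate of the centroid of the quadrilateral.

-1.4375

Apply Gauss's area formula. First the cross-terms c_i = x_i·y_{i+1} − x_{i+1}·y_i:
  69, -13, 16, 72  ⇒  2A = 144, A = 72.
Then Σ (y_i + y_{i+1})·c_i = -621, so ȳ = -621 / (6·72) = -1.4375.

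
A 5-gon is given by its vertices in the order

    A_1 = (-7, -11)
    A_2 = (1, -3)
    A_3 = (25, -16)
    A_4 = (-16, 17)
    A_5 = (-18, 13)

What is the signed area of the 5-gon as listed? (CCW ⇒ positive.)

Apply the shoelace (surveyor's) formula: 2A = Σ (x_i·y_{i+1} − x_{i+1}·y_i), indices taken mod 5.
A_1→A_2: (-7)(-3) − (1)(-11) = 32
A_2→A_3: (1)(-16) − (25)(-3) = 59
A_3→A_4: (25)(17) − (-16)(-16) = 169
A_4→A_5: (-16)(13) − (-18)(17) = 98
A_5→A_1: (-18)(-11) − (-7)(13) = 289
Σ = 647
Signed area = Σ/2 = 323.5 (positive ⇒ counter-clockwise traversal).

323.5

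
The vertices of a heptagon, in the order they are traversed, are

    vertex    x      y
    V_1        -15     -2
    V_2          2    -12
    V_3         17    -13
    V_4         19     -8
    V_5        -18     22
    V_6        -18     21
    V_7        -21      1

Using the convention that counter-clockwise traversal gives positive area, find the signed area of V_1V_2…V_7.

622.5

Cross-terms: 184, 178, 111, 274, 18, 423, 57  ⇒  Σ = 1245
Signed area = Σ/2 = 622.5 (positive ⇒ counter-clockwise traversal).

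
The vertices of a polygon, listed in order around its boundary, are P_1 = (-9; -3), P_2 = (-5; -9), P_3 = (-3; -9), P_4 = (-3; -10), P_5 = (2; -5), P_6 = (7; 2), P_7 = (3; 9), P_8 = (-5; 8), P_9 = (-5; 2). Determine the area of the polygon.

Apply the surveyor's formula: 2A = Σ (x_i·y_{i+1} − x_{i+1}·y_i), indices taken mod 9.
Cross-terms: 66, 18, 3, 35, 39, 57, 69, 30, 33  ⇒  Σ = 350
Area = |Σ|/2 = 175.

175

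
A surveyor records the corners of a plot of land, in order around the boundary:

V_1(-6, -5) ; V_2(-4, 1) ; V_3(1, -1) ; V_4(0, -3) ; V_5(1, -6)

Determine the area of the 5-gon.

Apply the shoelace (surveyor's) formula: 2A = Σ (x_i·y_{i+1} − x_{i+1}·y_i), indices taken mod 5.
Cross-terms: -26, 3, -3, 3, -41  ⇒  Σ = -64
Area = |Σ|/2 = 32.

32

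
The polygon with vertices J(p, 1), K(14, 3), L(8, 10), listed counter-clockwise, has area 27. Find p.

Write out the shoelace sum; only the two edges meeting at J involve p:
2·Area = [(8·1 − p·10) + (p·3 − 14·1)] + 116
       = -7·p + 110 = 54
⇒ p = 8.

8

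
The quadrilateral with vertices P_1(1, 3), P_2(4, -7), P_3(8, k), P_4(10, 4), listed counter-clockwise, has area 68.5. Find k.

The doubled signed area Σ (x_i y_{i+1} − x_{i+1} y_i) is linear in k.
With k=0 it equals 95; the coefficient of k is -6 (from the two edges through P_3).
So -6·k + 95 = 2·68.5 = 137 ⇒ k = -7.

-7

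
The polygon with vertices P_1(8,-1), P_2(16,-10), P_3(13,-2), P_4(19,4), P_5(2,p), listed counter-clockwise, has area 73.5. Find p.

3

The doubled signed area Σ (x_i y_{i+1} − x_{i+1} y_i) is linear in p.
With p=0 it equals 114; the coefficient of p is 11 (from the two edges through P_5).
So 11·p + 114 = 2·73.5 = 147 ⇒ p = 3.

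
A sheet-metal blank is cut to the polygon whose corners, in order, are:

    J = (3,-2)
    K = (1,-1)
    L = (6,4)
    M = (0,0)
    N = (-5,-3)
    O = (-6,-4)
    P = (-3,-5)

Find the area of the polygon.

25

Apply the shoelace (surveyor's) formula: 2A = Σ (x_i·y_{i+1} − x_{i+1}·y_i), indices taken mod 7.
Cross-terms: -1, 10, 0, 0, 2, 18, 21  ⇒  Σ = 50
Area = |Σ|/2 = 25.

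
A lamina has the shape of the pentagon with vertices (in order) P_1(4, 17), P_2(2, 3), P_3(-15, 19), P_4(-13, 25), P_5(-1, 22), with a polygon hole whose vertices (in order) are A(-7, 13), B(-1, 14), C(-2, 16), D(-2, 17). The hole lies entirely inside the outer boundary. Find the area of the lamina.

207.5

Outer boundary:
Apply Gauss's area formula: 2A = Σ (x_i·y_{i+1} − x_{i+1}·y_i), indices taken mod 5.
Σ = (-22) + (83) + (-128) + (-261) + (-105) = -433
Area = |Σ|/2 = 216.5.
Hole:
Σ = (-85) + (12) + (-2) + (93) = 18
Area = |Σ|/2 = 9.
Net area = 216.5 − 9 = 207.5.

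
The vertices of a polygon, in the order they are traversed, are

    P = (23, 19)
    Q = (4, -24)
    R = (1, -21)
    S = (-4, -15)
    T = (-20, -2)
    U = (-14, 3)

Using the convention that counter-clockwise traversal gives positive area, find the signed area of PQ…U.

-751

Σ = (-628) + (-60) + (-99) + (-292) + (-88) + (-335) = -1502
Signed area = Σ/2 = -751 (negative ⇒ clockwise traversal).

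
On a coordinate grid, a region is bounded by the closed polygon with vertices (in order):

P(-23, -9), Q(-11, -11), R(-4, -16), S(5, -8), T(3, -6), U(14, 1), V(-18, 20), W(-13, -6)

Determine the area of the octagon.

562

Apply Gauss's area formula: 2A = Σ (x_i·y_{i+1} − x_{i+1}·y_i), indices taken mod 8.
Σ = (154) + (132) + (112) + (-6) + (87) + (298) + (368) + (-21) = 1124
Area = |Σ|/2 = 562.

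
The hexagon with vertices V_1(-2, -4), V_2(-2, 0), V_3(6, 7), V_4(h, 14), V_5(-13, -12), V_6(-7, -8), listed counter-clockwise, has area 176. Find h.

Write out the shoelace sum; only the two edges meeting at V_4 involve h:
2·Area = [(6·14 − h·7) + (h·(-12) − (-13)·14)] + 10
       = -19·h + 276 = 352
⇒ h = -4.

-4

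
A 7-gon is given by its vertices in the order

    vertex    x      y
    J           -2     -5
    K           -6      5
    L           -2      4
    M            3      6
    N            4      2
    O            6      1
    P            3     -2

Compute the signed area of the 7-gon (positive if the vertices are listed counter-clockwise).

-69

Apply the surveyor's formula: 2A = Σ (x_i·y_{i+1} − x_{i+1}·y_i), indices taken mod 7.
J→K: (-2)(5) − (-6)(-5) = -40
K→L: (-6)(4) − (-2)(5) = -14
L→M: (-2)(6) − (3)(4) = -24
M→N: (3)(2) − (4)(6) = -18
N→O: (4)(1) − (6)(2) = -8
O→P: (6)(-2) − (3)(1) = -15
P→J: (3)(-5) − (-2)(-2) = -19
Σ = -138
Signed area = Σ/2 = -69 (negative ⇒ clockwise traversal).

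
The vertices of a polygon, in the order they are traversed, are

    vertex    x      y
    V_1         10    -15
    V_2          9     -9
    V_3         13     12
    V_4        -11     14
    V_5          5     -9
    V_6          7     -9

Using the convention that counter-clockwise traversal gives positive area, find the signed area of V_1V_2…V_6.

308

Apply Gauss's area formula: 2A = Σ (x_i·y_{i+1} − x_{i+1}·y_i), indices taken mod 6.
Σ = (45) + (225) + (314) + (29) + (18) + (-15) = 616
Signed area = Σ/2 = 308 (positive ⇒ counter-clockwise traversal).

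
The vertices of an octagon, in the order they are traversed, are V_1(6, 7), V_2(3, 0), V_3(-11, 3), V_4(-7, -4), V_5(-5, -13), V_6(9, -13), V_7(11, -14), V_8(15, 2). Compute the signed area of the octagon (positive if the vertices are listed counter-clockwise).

324

V_1→V_2: (6)(0) − (3)(7) = -21
V_2→V_3: (3)(3) − (-11)(0) = 9
V_3→V_4: (-11)(-4) − (-7)(3) = 65
V_4→V_5: (-7)(-13) − (-5)(-4) = 71
V_5→V_6: (-5)(-13) − (9)(-13) = 182
V_6→V_7: (9)(-14) − (11)(-13) = 17
V_7→V_8: (11)(2) − (15)(-14) = 232
V_8→V_1: (15)(7) − (6)(2) = 93
Σ = 648
Signed area = Σ/2 = 324 (positive ⇒ counter-clockwise traversal).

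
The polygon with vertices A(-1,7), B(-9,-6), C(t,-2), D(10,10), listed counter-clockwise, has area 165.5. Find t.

Write out the shoelace sum; only the two edges meeting at C involve t:
2·Area = [((-9)·(-2) − t·(-6)) + (t·10 − 10·(-2))] + 149
       = 16·t + 187 = 331
⇒ t = 9.

9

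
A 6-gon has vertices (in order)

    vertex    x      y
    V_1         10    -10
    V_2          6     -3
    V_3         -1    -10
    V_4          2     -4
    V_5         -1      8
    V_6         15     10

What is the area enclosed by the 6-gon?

Cross-terms: 30, -63, 24, 12, -130, -250  ⇒  Σ = -377
Area = |Σ|/2 = 188.5.

188.5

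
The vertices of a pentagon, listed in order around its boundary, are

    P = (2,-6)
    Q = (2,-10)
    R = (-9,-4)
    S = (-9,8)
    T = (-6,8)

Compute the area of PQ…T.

109

Cross-terms: -8, -98, -108, -24, 20  ⇒  Σ = -218
Area = |Σ|/2 = 109.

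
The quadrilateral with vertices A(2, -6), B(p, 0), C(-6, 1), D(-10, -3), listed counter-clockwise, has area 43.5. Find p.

The doubled signed area Σ (x_i y_{i+1} − x_{i+1} y_i) is linear in p.
With p=0 it equals 94; the coefficient of p is 7 (from the two edges through B).
So 7·p + 94 = 2·43.5 = 87 ⇒ p = -1.

-1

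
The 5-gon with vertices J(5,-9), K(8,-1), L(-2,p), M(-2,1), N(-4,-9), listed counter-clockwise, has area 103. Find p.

4

The doubled signed area Σ (x_i y_{i+1} − x_{i+1} y_i) is linear in p.
With p=0 it equals 166; the coefficient of p is 10 (from the two edges through L).
So 10·p + 166 = 2·103 = 206 ⇒ p = 4.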